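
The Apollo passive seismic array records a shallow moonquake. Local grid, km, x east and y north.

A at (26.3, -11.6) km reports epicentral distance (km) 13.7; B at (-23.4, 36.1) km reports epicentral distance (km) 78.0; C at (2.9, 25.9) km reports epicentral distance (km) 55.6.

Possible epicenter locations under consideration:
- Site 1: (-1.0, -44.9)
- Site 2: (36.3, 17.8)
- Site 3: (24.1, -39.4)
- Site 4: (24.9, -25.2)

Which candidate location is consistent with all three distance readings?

Site 4

For each candidate, compare |candidate − station| to the reported distance:
Site 1: residuals A 29.4, B 6.0, C 15.3 → max 29.4 km
Site 2: residuals A 17.4, B 15.6, C 21.2 → max 21.2 km
Site 3: residuals A 14.2, B 11.2, C 13.1 → max 14.2 km
Site 4: residuals A 0.0, B 0.0, C 0.0 → max 0.0 km
Only Site 4 has all residuals ≈ 0.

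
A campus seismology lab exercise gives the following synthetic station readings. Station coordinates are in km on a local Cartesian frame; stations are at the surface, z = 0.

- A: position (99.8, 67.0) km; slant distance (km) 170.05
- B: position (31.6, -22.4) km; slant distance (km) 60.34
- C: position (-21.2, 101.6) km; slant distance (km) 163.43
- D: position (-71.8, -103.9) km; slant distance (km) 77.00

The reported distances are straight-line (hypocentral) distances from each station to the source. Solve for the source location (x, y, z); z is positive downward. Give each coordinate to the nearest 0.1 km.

Each station gives a sphere (x−x_i)² + (y−y_i)² + z² = d_i² (stations at z=0).
Subtracting the A sphere from B and C: z² cancels, leaving linear equations in x and y:
-136.4 x − 178.8 y = 12327.37
-242.0 x + 69.2 y = -1469.40
Solving: x ≈ -11.200, y ≈ -60.401 km (keep extra digits for the depth step; rounded: -11.2, -60.4).
Then from the A sphere: z² = 170.05² − (x − 99.8)² − (y − 67.0)² with x = -11.200, y = -60.401, so z ≈ 19.105 ≈ 19.1 km.

(-11.2, -60.4, 19.1)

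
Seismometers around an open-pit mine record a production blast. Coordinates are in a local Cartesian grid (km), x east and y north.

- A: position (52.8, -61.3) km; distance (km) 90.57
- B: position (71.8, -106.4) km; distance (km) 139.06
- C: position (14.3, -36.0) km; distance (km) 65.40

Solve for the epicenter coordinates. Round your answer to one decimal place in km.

(32.2, 26.9)

Circle about each station: (x − 52.8)² + (y + 61.3)² = 90.57²; (x − 71.8)² + (y + 106.4)² = 139.06²; (x − 14.3)² + (y + 36.0)² = 65.40².
Subtracting the A equation from the B and C equations removes the quadratic terms:
38.0 x − 90.2 y = -1204.09
-77.0 x + 50.6 y = -1119.28
Solving the 2×2 system: x ≈ 32.2, y ≈ 26.9 km.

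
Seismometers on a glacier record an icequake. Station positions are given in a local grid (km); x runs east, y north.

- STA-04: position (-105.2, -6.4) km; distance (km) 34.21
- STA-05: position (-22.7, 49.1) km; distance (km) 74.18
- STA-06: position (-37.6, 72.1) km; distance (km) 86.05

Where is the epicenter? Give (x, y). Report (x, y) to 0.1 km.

-71.0 km east, -7.2 km north

Circle about each station: (x + 105.2)² + (y + 6.4)² = 34.21²; (x + 22.7)² + (y − 49.1)² = 74.18²; (x + 37.6)² + (y − 72.1)² = 86.05².
Subtracting the STA-04 equation from the STA-05 and STA-06 equations removes the quadratic terms:
165.0 x + 111.0 y = -12514.25
135.2 x + 157.0 y = -10730.11
Solving the 2×2 system: x ≈ -71.0, y ≈ -7.2 km.
Check against STA-04 (with the unrounded x, y): √((x + 105.2)²+(y + 6.4)²) = 34.21 ≈ 34.21 km. ✓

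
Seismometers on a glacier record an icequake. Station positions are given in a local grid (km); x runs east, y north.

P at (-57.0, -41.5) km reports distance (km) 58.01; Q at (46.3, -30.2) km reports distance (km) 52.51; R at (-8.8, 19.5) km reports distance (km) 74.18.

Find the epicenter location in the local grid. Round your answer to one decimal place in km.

x ≈ -0.4 km, y ≈ -54.2 km

Circle about each station: (x + 57.0)² + (y + 41.5)² = 58.01²; (x − 46.3)² + (y + 30.2)² = 52.51²; (x + 8.8)² + (y − 19.5)² = 74.18².
Subtracting the P equation from the Q and R equations removes the quadratic terms:
206.6 x + 22.6 y = -1307.66
96.4 x + 122.0 y = -6651.07
Solving the 2×2 system: x ≈ -0.4, y ≈ -54.2 km.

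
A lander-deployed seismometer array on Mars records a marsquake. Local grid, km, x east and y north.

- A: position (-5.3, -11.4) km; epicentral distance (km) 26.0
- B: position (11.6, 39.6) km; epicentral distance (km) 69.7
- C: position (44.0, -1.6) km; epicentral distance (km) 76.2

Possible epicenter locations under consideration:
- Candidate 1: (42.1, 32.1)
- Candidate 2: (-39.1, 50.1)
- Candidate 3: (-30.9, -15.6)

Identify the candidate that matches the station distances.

For each candidate, compare |candidate − station| to the reported distance:
Candidate 1: residuals A 38.3, B 38.3, C 42.4 → max 42.4 km
Candidate 2: residuals A 44.2, B 17.9, C 21.7 → max 44.2 km
Candidate 3: residuals A 0.1, B 0.0, C 0.0 → max 0.1 km
Only Candidate 3 has all residuals ≈ 0.

Candidate 3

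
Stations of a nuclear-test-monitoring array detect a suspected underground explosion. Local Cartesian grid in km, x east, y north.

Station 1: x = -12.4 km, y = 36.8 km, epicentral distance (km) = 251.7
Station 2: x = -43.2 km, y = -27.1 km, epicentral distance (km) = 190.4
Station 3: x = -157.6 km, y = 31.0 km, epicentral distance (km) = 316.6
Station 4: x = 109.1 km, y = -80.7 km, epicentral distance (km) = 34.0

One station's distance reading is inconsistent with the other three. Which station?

Solve using three stations at a time. Using Station 2, Station 3, Station 4 (subtract circle equations pairwise → linear system) gives (x, y) ≈ (142.0, -71.3).
Distances from that point to each station vs reported:
  Station 1: calculated 188.5 vs reported 251.7 → residual 63.2 km
  Station 2: calculated 190.4 vs reported 190.4 → residual 0.0 km
  Station 3: calculated 316.6 vs reported 316.6 → residual 0.0 km
  Station 4: calculated 34.3 vs reported 34.0 → residual 0.3 km
Station 2, Station 3, Station 4 are mutually consistent (residuals ≈ 0); Station 1 is off by 63.2 km.

Station 1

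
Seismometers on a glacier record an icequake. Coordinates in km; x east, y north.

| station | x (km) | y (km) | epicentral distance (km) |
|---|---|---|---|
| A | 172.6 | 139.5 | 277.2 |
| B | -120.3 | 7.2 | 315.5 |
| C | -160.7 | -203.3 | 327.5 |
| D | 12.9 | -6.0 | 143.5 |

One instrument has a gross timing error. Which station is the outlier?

Solve using three stations at a time. Using A, B, C (subtract circle equations pairwise → linear system) gives (x, y) ≈ (160.1, -137.4).
Distances from that point to each station vs reported:
  A: calculated 277.2 vs reported 277.2 → residual 0.0 km
  B: calculated 315.5 vs reported 315.5 → residual 0.0 km
  C: calculated 327.5 vs reported 327.5 → residual 0.0 km
  D: calculated 197.3 vs reported 143.5 → residual 53.8 km
A, B, C are mutually consistent (residuals ≈ 0); D is off by 53.8 km.

D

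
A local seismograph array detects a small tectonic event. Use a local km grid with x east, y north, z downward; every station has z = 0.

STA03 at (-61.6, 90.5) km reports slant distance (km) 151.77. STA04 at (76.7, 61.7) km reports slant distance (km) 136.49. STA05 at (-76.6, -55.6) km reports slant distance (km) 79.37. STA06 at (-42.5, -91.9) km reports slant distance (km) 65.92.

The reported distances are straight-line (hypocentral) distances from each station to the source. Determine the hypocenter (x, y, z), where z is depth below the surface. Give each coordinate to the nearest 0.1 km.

x ≈ -2.1 km, y ≈ -46.7 km, depth ≈ 25.9 km

Each station gives a sphere (x−x_i)² + (y−y_i)² + z² = d_i² (stations at z=0).
Subtracting the STA03 sphere from STA04 and STA05: z² cancels, leaving linear equations in x and y:
276.6 x − 57.6 y = 2109.58
-30.0 x − 292.2 y = 13708.65
Solving: x ≈ -2.098, y ≈ -46.700 km (keep extra digits for the depth step; rounded: -2.1, -46.7).
Then from the STA03 sphere: z² = 151.77² − (x + 61.6)² − (y − 90.5)² with x = -2.098, y = -46.700, so z ≈ 25.881 ≈ 25.9 km.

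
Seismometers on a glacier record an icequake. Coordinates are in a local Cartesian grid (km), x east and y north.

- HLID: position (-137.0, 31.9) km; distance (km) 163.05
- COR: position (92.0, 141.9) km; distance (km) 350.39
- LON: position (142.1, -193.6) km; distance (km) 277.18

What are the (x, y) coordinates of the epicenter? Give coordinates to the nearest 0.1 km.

Circle about each station: (x + 137.0)² + (y − 31.9)² = 163.05²; (x − 92.0)² + (y − 141.9)² = 350.39²; (x − 142.1)² + (y + 193.6)² = 277.18².
Subtracting the HLID equation from the COR and LON equations removes the quadratic terms:
458.0 x + 220.0 y = -87374.85
558.2 x − 451.0 y = -12356.69
Solving the 2×2 system: x ≈ -127.9, y ≈ -130.9 km.

-127.9 km east, -130.9 km north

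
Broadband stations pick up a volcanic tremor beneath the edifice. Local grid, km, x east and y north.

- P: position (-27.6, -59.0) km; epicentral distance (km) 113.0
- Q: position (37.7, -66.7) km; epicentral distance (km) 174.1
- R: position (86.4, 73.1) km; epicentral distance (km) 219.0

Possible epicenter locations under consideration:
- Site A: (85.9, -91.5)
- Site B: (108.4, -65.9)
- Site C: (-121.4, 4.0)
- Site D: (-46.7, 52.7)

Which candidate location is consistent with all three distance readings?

Site C

For each candidate, compare |candidate − station| to the reported distance:
Site A: residuals P 5.1, Q 119.9, R 54.4 → max 119.9 km
Site B: residuals P 23.2, Q 103.4, R 78.3 → max 103.4 km
Site C: residuals P 0.0, Q 0.0, R 0.0 → max 0.0 km
Site D: residuals P 0.3, Q 27.9, R 84.3 → max 84.3 km
Only Site C has all residuals ≈ 0.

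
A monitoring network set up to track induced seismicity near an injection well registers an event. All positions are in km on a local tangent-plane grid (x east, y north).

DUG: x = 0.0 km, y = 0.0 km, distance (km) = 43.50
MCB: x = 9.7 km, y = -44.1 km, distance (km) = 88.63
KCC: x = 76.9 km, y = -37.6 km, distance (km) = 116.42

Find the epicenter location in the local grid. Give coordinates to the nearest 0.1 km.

(-7.2, 42.9)

Circle about each station: x² + y² = 43.50²; (x − 9.7)² + (y + 44.1)² = 88.63²; (x − 76.9)² + (y + 37.6)² = 116.42².
Subtracting the DUG equation from the MCB and KCC equations removes the quadratic terms:
19.4 x − 88.2 y = -3924.13
153.8 x − 75.2 y = -4334.00
Solving the 2×2 system: x ≈ -7.2, y ≈ 42.9 km.
Check against DUG (with the unrounded x, y): √(x²+y²) = 43.51 ≈ 43.50 km. ✓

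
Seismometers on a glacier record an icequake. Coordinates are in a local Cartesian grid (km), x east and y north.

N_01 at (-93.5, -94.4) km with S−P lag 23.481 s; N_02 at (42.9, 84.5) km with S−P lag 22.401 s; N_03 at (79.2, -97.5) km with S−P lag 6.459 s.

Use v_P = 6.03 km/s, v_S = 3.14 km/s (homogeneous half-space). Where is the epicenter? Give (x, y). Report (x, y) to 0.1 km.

(56.8, -61.6)

Distance from S−P lag: d = Δt · v_P v_S / (v_P − v_S) = Δt · (6.03·3.14)/(6.03−3.14) ≈ 6.5516·Δt.
So d_N_01 = 153.84, d_N_02 = 146.76, d_N_03 = 42.32 km.
Circle about each station: (x + 93.5)² + (y + 94.4)² = 153.84²; (x − 42.9)² + (y − 84.5)² = 146.76²; (x − 79.2)² + (y + 97.5)² = 42.32².
Subtracting the N_01 equation from the N_02 and N_03 equations removes the quadratic terms:
272.8 x + 357.8 y = -6544.70
345.4 x − 6.2 y = 20001.04
Solving the 2×2 system: x ≈ 56.8, y ≈ -61.6 km.
Check against N_01 (with the unrounded x, y): √((x + 93.5)²+(y + 94.4)²) = 153.84 ≈ 153.84 km. ✓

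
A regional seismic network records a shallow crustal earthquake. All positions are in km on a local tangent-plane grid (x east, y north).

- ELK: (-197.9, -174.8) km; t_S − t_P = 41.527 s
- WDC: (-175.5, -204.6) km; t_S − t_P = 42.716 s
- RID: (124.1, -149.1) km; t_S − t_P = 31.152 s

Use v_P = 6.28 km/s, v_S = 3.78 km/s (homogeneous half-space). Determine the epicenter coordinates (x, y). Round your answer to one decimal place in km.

Distance from S−P lag: d = Δt · v_P v_S / (v_P − v_S) = Δt · (6.28·3.78)/(6.28−3.78) ≈ 9.4954·Δt.
So d_ELK = 394.31, d_WDC = 405.60, d_RID = 295.80 km.
Circle about each station: (x + 197.9)² + (y + 174.8)² = 394.31²; (x + 175.5)² + (y + 204.6)² = 405.60²; (x − 124.1)² + (y + 149.1)² = 295.80².
Subtracting the ELK equation from the WDC and RID equations removes the quadratic terms:
44.8 x − 59.6 y = -6089.02
644.0 x + 51.4 y = 35894.91
Solving the 2×2 system: x ≈ 44.9, y ≈ 135.9 km.
Check against ELK (with the unrounded x, y): √((x + 197.9)²+(y + 174.8)²) = 394.32 ≈ 394.31 km. ✓

(44.9, 135.9)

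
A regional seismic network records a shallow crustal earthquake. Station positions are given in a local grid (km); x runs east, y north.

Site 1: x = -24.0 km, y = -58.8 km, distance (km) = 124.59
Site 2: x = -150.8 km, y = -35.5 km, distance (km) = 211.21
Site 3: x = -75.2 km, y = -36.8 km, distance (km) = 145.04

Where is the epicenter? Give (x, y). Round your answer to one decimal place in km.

(44.3, 45.4)

Circle about each station: (x + 24.0)² + (y + 58.8)² = 124.59²; (x + 150.8)² + (y + 35.5)² = 211.21²; (x + 75.2)² + (y + 36.8)² = 145.04².
Subtracting the Site 1 equation from the Site 2 and Site 3 equations removes the quadratic terms:
-253.6 x + 46.6 y = -9119.55
-102.4 x + 44.0 y = -2538.09
Solving the 2×2 system: x ≈ 44.3, y ≈ 45.4 km.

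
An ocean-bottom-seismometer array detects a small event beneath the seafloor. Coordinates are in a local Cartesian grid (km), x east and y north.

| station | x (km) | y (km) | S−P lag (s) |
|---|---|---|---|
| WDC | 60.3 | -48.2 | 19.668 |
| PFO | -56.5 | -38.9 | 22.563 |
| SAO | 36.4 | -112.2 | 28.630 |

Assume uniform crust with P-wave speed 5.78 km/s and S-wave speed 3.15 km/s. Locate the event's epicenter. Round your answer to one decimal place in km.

Distance from S−P lag: d = Δt · v_P v_S / (v_P − v_S) = Δt · (5.78·3.15)/(5.78−3.15) ≈ 6.9228·Δt.
So d_WDC = 136.16, d_PFO = 156.20, d_SAO = 198.20 km.
Circle about each station: (x − 60.3)² + (y + 48.2)² = 136.16²; (x + 56.5)² + (y + 38.9)² = 156.20²; (x − 36.4)² + (y + 112.2)² = 198.20².
Subtracting pairs of circle equations eliminates x²+y² and gives linear equations (the radical axes):
-233.6 x + 18.6 y = -7112.76
-47.8 x − 128.0 y = -12789.22
Solving the 2×2 system: x ≈ 37.3, y ≈ 86.0 km.
Check against WDC (with the unrounded x, y): √((x − 60.3)²+(y + 48.2)²) = 136.15 ≈ 136.16 km. ✓

37.3 km east, 86.0 km north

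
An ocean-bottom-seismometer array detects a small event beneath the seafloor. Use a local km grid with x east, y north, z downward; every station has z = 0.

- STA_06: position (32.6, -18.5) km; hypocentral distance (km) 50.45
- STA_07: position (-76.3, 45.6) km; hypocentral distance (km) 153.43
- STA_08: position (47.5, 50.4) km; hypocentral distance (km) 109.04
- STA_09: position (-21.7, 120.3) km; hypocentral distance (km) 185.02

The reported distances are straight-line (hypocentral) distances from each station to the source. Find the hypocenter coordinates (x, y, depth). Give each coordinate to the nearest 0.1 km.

Each station gives a sphere (x−x_i)² + (y−y_i)² + z² = d_i² (stations at z=0).
Subtracting the STA_06 sphere from STA_07 and STA_08: z² cancels, leaving linear equations in x and y:
-217.8 x + 128.2 y = -14499.52
29.8 x + 137.8 y = -5953.12
Solving: x ≈ 36.498, y ≈ -51.094 km (keep extra digits for the depth step; rounded: 36.5, -51.1).
Then from the STA_06 sphere: z² = 50.45² − (x − 32.6)² − (y + 18.5)² with x = 36.498, y = -51.094, so z ≈ 38.310 ≈ 38.3 km.
Check against STA_09 (with the unrounded solution): distance 185.02 ≈ 185.02 km. ✓

(36.5, -51.1, 38.3)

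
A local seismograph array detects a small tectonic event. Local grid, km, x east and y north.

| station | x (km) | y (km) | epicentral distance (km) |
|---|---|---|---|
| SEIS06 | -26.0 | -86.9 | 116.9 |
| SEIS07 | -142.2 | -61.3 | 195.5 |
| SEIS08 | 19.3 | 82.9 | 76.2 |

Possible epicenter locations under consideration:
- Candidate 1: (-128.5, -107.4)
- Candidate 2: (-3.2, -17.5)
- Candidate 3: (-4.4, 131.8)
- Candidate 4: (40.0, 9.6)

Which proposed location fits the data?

For each candidate, compare |candidate − station| to the reported distance:
Candidate 1: residuals SEIS06 12.4, SEIS07 147.4, SEIS08 164.8 → max 164.8 km
Candidate 2: residuals SEIS06 43.9, SEIS07 49.8, SEIS08 26.7 → max 49.8 km
Candidate 3: residuals SEIS06 102.9, SEIS07 41.7, SEIS08 21.9 → max 102.9 km
Candidate 4: residuals SEIS06 0.0, SEIS07 0.0, SEIS08 0.0 → max 0.0 km
Only Candidate 4 has all residuals ≈ 0.

Candidate 4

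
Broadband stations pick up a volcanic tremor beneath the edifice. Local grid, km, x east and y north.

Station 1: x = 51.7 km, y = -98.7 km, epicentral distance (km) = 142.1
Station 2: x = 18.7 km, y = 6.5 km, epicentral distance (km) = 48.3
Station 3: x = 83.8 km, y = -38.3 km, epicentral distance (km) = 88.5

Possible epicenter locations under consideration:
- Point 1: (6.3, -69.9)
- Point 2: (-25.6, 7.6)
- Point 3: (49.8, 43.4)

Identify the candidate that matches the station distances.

For each candidate, compare |candidate − station| to the reported distance:
Point 1: residuals Station 1 88.3, Station 2 29.1, Station 3 4.8 → max 88.3 km
Point 2: residuals Station 1 10.7, Station 2 4.0, Station 3 30.1 → max 30.1 km
Point 3: residuals Station 1 0.0, Station 2 0.0, Station 3 0.0 → max 0.0 km
Only Point 3 has all residuals ≈ 0.

Point 3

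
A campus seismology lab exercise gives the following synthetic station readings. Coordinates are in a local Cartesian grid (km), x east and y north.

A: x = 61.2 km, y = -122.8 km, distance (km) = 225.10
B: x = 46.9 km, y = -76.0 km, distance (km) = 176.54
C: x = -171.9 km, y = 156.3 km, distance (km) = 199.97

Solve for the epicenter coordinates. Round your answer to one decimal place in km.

19.5 km east, 98.4 km north

Circle about each station: (x − 61.2)² + (y + 122.8)² = 225.10²; (x − 46.9)² + (y + 76.0)² = 176.54²; (x + 171.9)² + (y − 156.3)² = 199.97².
Subtracting the A equation from the B and C equations removes the quadratic terms:
-28.6 x + 93.6 y = 8653.97
-466.2 x + 558.2 y = 45836.03
Solving the 2×2 system: x ≈ 19.5, y ≈ 98.4 km.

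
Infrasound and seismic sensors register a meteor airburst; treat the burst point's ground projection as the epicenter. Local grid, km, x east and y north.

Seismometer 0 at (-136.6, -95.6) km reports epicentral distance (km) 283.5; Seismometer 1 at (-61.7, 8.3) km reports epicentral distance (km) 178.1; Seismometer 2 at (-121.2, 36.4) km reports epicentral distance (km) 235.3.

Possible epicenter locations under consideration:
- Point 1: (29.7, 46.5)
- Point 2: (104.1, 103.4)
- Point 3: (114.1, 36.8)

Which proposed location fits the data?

Point 3

For each candidate, compare |candidate − station| to the reported distance:
Point 1: residuals Seismometer 0 64.8, Seismometer 1 79.0, Seismometer 2 84.1 → max 84.1 km
Point 2: residuals Seismometer 0 28.8, Seismometer 1 13.0, Seismometer 2 0.2 → max 28.8 km
Point 3: residuals Seismometer 0 0.0, Seismometer 1 0.0, Seismometer 2 0.0 → max 0.0 km
Only Point 3 has all residuals ≈ 0.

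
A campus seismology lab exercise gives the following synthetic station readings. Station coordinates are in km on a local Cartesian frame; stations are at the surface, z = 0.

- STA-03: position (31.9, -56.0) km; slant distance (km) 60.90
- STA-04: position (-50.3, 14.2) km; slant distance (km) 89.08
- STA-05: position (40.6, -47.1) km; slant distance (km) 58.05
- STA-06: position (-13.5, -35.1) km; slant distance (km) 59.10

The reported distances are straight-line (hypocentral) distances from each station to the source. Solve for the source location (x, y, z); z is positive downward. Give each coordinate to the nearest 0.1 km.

x ≈ 20.1 km, y ≈ -16.7 km, depth ≈ 45.0 km

Each station gives a sphere (x−x_i)² + (y−y_i)² + z² = d_i² (stations at z=0).
Subtracting the STA-03 sphere from STA-04 and STA-05: z² cancels, leaving linear equations in x and y:
-164.4 x + 140.4 y = -5648.32
17.4 x + 17.8 y = 52.17
Solving: x ≈ 20.089, y ≈ -16.707 km (keep extra digits for the depth step; rounded: 20.1, -16.7).
Then from the STA-03 sphere: z² = 60.90² − (x − 31.9)² − (y + 56.0)² with x = 20.089, y = -16.707, so z ≈ 45.004 ≈ 45.0 km.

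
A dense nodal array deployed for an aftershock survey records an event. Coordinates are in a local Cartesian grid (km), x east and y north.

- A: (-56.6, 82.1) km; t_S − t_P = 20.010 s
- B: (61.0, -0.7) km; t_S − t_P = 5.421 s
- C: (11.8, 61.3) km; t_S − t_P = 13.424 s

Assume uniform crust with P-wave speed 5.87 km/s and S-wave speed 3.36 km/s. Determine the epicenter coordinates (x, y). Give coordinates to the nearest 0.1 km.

x ≈ 43.2 km, y ≈ -39.4 km

Distance from S−P lag: d = Δt · v_P v_S / (v_P − v_S) = Δt · (5.87·3.36)/(5.87−3.36) ≈ 7.8578·Δt.
So d_A = 157.24, d_B = 42.60, d_C = 105.48 km.
Circle about each station: (x + 56.6)² + (y − 82.1)² = 157.24²; (x − 61.0)² + (y + 0.7)² = 42.60²; (x − 11.8)² + (y − 61.3)² = 105.48².
Subtracting pairs of circle equations eliminates x²+y² and gives linear equations (the radical axes):
235.2 x − 165.6 y = 16687.18
136.8 x − 41.6 y = 7551.35
Solving the 2×2 system: x ≈ 43.2, y ≈ -39.4 km.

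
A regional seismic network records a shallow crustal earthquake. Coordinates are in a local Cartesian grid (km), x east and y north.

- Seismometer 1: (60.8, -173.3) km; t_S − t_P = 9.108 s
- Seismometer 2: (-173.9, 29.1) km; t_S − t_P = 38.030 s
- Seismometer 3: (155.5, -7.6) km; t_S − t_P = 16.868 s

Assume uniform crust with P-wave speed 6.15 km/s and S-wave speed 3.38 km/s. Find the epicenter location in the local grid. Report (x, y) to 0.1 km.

Distance from S−P lag: d = Δt · v_P v_S / (v_P − v_S) = Δt · (6.15·3.38)/(6.15−3.38) ≈ 7.5043·Δt.
So d_Seismometer 1 = 68.35, d_Seismometer 2 = 285.39, d_Seismometer 3 = 126.58 km.
Circle about each station: (x − 60.8)² + (y + 173.3)² = 68.35²; (x + 173.9)² + (y − 29.1)² = 285.39²; (x − 155.5)² + (y + 7.6)² = 126.58².
Subtracting pairs of circle equations eliminates x²+y² and gives linear equations (the radical axes):
-469.4 x + 404.8 y = -79417.24
189.4 x + 331.4 y = -20842.29
Solving the 2×2 system: x ≈ 77.0, y ≈ -106.9 km.

77.0 km east, -106.9 km north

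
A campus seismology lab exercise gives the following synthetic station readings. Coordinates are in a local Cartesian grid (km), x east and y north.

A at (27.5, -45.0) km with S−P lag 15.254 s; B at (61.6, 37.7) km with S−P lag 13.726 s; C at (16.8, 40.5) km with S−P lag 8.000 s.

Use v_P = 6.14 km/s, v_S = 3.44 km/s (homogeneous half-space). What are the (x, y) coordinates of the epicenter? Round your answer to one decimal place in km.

Distance from S−P lag: d = Δt · v_P v_S / (v_P − v_S) = Δt · (6.14·3.44)/(6.14−3.44) ≈ 7.8228·Δt.
So d_A = 119.33, d_B = 107.38, d_C = 62.58 km.
Circle about each station: (x − 27.5)² + (y + 45.0)² = 119.33²; (x − 61.6)² + (y − 37.7)² = 107.38²; (x − 16.8)² + (y − 40.5)² = 62.58².
Subtracting pairs of circle equations eliminates x²+y² and gives linear equations (the radical axes):
68.2 x + 165.4 y = 5143.78
-21.4 x + 171.0 y = 9464.63
Solving the 2×2 system: x ≈ -45.1, y ≈ 49.7 km.
Check against A (with the unrounded x, y): √((x − 27.5)²+(y + 45.0)²) = 119.34 ≈ 119.33 km. ✓

x ≈ -45.1 km, y ≈ 49.7 km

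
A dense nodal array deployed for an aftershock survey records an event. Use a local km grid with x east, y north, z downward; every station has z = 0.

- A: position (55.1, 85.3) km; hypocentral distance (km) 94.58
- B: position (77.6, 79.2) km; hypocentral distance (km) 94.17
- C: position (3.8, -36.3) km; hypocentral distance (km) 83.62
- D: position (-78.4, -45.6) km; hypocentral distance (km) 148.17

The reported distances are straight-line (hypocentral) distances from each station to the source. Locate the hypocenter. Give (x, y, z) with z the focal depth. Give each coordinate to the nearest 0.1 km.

Each station gives a sphere (x−x_i)² + (y−y_i)² + z² = d_i² (stations at z=0).
Subtracting the A sphere from B and C: z² cancels, leaving linear equations in x and y:
45.0 x − 12.2 y = 2059.69
-102.6 x − 243.2 y = -7026.90
Solving: x ≈ 48.102, y ≈ 8.600 km (keep extra digits for the depth step; rounded: 48.1, 8.6).
Then from the A sphere: z² = 94.58² − (x − 55.1)² − (y − 85.3)² with x = 48.102, y = 8.600, so z ≈ 54.895 ≈ 54.9 km.

(48.1, 8.6, 54.9)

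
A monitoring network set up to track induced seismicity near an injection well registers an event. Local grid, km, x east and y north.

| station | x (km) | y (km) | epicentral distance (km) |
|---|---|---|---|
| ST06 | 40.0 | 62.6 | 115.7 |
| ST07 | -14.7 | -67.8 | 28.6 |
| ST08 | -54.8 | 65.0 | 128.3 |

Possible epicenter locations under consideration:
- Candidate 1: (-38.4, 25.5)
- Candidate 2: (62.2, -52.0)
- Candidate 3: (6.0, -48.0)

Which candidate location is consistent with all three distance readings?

For each candidate, compare |candidate − station| to the reported distance:
Candidate 1: residuals ST06 29.0, ST07 67.7, ST08 85.5 → max 85.5 km
Candidate 2: residuals ST06 1.0, ST07 49.9, ST08 37.2 → max 49.9 km
Candidate 3: residuals ST06 0.0, ST07 0.0, ST08 0.0 → max 0.0 km
Only Candidate 3 has all residuals ≈ 0.

Candidate 3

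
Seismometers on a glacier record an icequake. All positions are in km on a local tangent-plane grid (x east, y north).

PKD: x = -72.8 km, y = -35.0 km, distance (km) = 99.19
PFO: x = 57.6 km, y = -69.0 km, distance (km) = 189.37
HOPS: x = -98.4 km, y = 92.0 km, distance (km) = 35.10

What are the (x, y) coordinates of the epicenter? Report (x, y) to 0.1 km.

-77.1 km east, 64.1 km north

Circle about each station: (x + 72.8)² + (y + 35.0)² = 99.19²; (x − 57.6)² + (y + 69.0)² = 189.37²; (x + 98.4)² + (y − 92.0)² = 35.10².
Subtracting pairs of circle equations eliminates x²+y² and gives linear equations (the radical axes):
260.8 x − 68.0 y = -24468.42
-51.2 x + 254.0 y = 20228.37
Solving the 2×2 system: x ≈ -77.1, y ≈ 64.1 km.
Check against PKD (with the unrounded x, y): √((x + 72.8)²+(y + 35.0)²) = 99.19 ≈ 99.19 km. ✓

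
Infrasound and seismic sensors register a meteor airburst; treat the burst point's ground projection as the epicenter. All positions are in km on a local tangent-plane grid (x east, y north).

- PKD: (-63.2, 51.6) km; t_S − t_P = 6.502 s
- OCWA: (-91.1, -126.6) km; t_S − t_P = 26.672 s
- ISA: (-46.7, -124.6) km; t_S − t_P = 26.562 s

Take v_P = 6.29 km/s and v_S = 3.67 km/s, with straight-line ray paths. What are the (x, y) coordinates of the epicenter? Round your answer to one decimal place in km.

Distance from S−P lag: d = Δt · v_P v_S / (v_P − v_S) = Δt · (6.29·3.67)/(6.29−3.67) ≈ 8.8108·Δt.
So d_PKD = 57.29, d_OCWA = 235.00, d_ISA = 234.03 km.
Circle about each station: (x + 63.2)² + (y − 51.6)² = 57.29²; (x + 91.1)² + (y + 126.6)² = 235.00²; (x + 46.7)² + (y + 124.6)² = 234.03².
Subtracting pairs of circle equations eliminates x²+y² and gives linear equations (the radical axes):
-55.8 x − 356.4 y = -34272.89
33.0 x − 352.4 y = -40438.65
Solving the 2×2 system: x ≈ -74.3, y ≈ 107.8 km.
Check against PKD (with the unrounded x, y): √((x + 63.2)²+(y − 51.6)²) = 57.28 ≈ 57.29 km. ✓

x ≈ -74.3 km, y ≈ 107.8 km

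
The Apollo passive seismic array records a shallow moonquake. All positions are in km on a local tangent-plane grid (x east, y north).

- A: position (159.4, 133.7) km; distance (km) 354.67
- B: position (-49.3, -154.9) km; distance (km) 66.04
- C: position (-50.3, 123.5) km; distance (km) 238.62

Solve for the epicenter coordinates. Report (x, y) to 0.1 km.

Circle about each station: (x − 159.4)² + (y − 133.7)² = 354.67²; (x + 49.3)² + (y + 154.9)² = 66.04²; (x + 50.3)² + (y − 123.5)² = 238.62².
Subtracting pairs of circle equations eliminates x²+y² and gives linear equations (the radical axes):
-417.4 x − 577.2 y = 104569.98
-419.4 x − 20.4 y = 43349.59
Solving the 2×2 system: x ≈ -98.0, y ≈ -110.3 km.

(-98.0, -110.3)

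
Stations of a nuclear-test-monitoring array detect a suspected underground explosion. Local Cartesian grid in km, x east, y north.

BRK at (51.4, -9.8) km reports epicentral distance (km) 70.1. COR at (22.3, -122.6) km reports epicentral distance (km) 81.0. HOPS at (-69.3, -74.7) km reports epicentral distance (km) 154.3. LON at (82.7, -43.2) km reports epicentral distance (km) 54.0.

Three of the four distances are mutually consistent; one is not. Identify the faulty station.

LON

Solve using three stations at a time. Using BRK, COR, HOPS (subtract circle equations pairwise → linear system) gives (x, y) ≈ (84.9, -71.3).
Distances from that point to each station vs reported:
  BRK: calculated 70.1 vs reported 70.1 → residual 0.0 km
  COR: calculated 81.0 vs reported 81.0 → residual 0.0 km
  HOPS: calculated 154.3 vs reported 154.3 → residual 0.0 km
  LON: calculated 28.2 vs reported 54.0 → residual 25.8 km
BRK, COR, HOPS are mutually consistent (residuals ≈ 0); LON is off by 25.8 km.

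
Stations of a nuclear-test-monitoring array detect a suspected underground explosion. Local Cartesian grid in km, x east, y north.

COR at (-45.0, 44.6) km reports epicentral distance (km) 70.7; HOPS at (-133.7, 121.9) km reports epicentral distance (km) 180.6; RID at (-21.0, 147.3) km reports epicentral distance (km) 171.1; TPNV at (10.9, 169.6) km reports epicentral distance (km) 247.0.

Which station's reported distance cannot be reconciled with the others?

Solve using three stations at a time. Using COR, HOPS, RID (subtract circle equations pairwise → linear system) gives (x, y) ≈ (-26.9, -23.7).
Distances from that point to each station vs reported:
  COR: calculated 70.6 vs reported 70.7 → residual 0.1 km
  HOPS: calculated 180.6 vs reported 180.6 → residual 0.0 km
  RID: calculated 171.1 vs reported 171.1 → residual 0.0 km
  TPNV: calculated 196.9 vs reported 247.0 → residual 50.1 km
COR, HOPS, RID are mutually consistent (residuals ≈ 0); TPNV is off by 50.1 km.

TPNV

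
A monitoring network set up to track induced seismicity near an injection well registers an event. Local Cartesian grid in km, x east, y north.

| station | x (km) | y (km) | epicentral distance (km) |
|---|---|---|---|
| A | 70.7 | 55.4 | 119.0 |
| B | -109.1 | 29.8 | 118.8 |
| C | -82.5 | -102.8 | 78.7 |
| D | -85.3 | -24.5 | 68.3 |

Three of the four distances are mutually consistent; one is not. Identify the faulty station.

A

Solve using three stations at a time. Using B, C, D (subtract circle equations pairwise → linear system) gives (x, y) ≈ (-22.7, -51.7).
Distances from that point to each station vs reported:
  A: calculated 142.1 vs reported 119.0 → residual 23.1 km
  B: calculated 118.8 vs reported 118.8 → residual 0.0 km
  C: calculated 78.7 vs reported 78.7 → residual 0.0 km
  D: calculated 68.3 vs reported 68.3 → residual 0.0 km
B, C, D are mutually consistent (residuals ≈ 0); A is off by 23.1 km.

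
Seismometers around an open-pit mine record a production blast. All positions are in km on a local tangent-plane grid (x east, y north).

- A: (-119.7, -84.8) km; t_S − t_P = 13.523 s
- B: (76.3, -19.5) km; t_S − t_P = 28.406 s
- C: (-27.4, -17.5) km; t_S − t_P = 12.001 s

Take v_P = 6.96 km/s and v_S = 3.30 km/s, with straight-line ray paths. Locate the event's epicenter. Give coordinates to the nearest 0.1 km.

Distance from S−P lag: d = Δt · v_P v_S / (v_P − v_S) = Δt · (6.96·3.30)/(6.96−3.30) ≈ 6.2754·Δt.
So d_A = 84.86, d_B = 178.26, d_C = 75.31 km.
Circle about each station: (x + 119.7)² + (y + 84.8)² = 84.86²; (x − 76.3)² + (y + 19.5)² = 178.26²; (x + 27.4)² + (y + 17.5)² = 75.31².
Subtracting the A equation from the B and C equations removes the quadratic terms:
392.0 x + 130.6 y = -39892.60
184.6 x + 134.6 y = -18932.50
Solving the 2×2 system: x ≈ -101.1, y ≈ -2.0 km.

x ≈ -101.1 km, y ≈ -2.0 km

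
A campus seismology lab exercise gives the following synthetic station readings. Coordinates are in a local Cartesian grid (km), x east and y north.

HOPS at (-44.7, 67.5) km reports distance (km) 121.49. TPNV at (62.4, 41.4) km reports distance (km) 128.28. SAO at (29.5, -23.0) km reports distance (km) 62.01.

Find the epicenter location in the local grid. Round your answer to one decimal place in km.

x ≈ -25.1 km, y ≈ -52.4 km

Circle about each station: (x + 44.7)² + (y − 67.5)² = 121.49²; (x − 62.4)² + (y − 41.4)² = 128.28²; (x − 29.5)² + (y + 23.0)² = 62.01².
Subtracting the HOPS equation from the TPNV and SAO equations removes the quadratic terms:
214.2 x − 52.2 y = -2642.56
148.4 x − 181.0 y = 5759.49
Solving the 2×2 system: x ≈ -25.1, y ≈ -52.4 km.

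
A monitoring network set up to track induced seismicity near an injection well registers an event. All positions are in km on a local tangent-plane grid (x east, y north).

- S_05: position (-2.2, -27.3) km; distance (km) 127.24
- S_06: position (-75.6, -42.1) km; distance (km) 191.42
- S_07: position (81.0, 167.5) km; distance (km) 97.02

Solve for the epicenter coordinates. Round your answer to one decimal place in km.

(79.2, 70.5)

Circle about each station: (x + 2.2)² + (y + 27.3)² = 127.24²; (x + 75.6)² + (y + 42.1)² = 191.42²; (x − 81.0)² + (y − 167.5)² = 97.02².
Subtracting the S_05 equation from the S_06 and S_07 equations removes the quadratic terms:
-146.8 x − 29.6 y = -13713.96
166.4 x + 389.6 y = 40644.26
Solving the 2×2 system: x ≈ 79.2, y ≈ 70.5 km.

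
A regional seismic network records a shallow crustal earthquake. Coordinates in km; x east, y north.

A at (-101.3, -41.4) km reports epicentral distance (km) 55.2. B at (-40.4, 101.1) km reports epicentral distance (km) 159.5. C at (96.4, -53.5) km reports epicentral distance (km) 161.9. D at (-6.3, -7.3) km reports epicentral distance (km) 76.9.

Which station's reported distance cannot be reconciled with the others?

A

Solve using three stations at a time. Using B, C, D (subtract circle equations pairwise → linear system) gives (x, y) ≈ (-65.5, -56.4).
Distances from that point to each station vs reported:
  A: calculated 38.8 vs reported 55.2 → residual 16.4 km
  B: calculated 159.5 vs reported 159.5 → residual 0.0 km
  C: calculated 161.9 vs reported 161.9 → residual 0.0 km
  D: calculated 76.9 vs reported 76.9 → residual 0.0 km
B, C, D are mutually consistent (residuals ≈ 0); A is off by 16.4 km.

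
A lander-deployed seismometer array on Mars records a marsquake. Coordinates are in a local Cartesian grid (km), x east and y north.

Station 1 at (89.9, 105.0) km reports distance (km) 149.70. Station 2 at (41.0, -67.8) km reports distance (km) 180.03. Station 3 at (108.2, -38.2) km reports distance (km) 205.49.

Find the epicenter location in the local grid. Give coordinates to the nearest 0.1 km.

x ≈ -58.1 km, y ≈ 82.5 km

Circle about each station: (x − 89.9)² + (y − 105.0)² = 149.70²; (x − 41.0)² + (y + 67.8)² = 180.03²; (x − 108.2)² + (y + 38.2)² = 205.49².
Subtracting pairs of circle equations eliminates x²+y² and gives linear equations (the radical axes):
-97.8 x − 345.6 y = -22829.88
36.6 x − 286.4 y = -25756.58
Solving the 2×2 system: x ≈ -58.1, y ≈ 82.5 km.
Check against Station 1 (with the unrounded x, y): √((x − 89.9)²+(y − 105.0)²) = 149.72 ≈ 149.70 km. ✓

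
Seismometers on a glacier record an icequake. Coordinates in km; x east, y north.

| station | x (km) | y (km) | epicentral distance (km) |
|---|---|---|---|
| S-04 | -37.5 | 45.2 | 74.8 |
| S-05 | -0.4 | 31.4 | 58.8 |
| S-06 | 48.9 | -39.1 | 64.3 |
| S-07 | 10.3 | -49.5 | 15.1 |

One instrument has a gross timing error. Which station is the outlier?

S-07

Solve using three stations at a time. Using S-04, S-05, S-06 (subtract circle equations pairwise → linear system) gives (x, y) ≈ (-14.0, -25.8).
Distances from that point to each station vs reported:
  S-04: calculated 74.8 vs reported 74.8 → residual 0.0 km
  S-05: calculated 58.8 vs reported 58.8 → residual 0.0 km
  S-06: calculated 64.3 vs reported 64.3 → residual 0.0 km
  S-07: calculated 33.9 vs reported 15.1 → residual 18.8 km
S-04, S-05, S-06 are mutually consistent (residuals ≈ 0); S-07 is off by 18.8 km.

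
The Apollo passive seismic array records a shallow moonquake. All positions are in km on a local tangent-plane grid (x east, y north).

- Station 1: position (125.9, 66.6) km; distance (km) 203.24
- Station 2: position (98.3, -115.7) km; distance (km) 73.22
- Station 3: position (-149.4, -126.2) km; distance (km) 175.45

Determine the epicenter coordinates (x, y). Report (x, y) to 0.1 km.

Circle about each station: (x − 125.9)² + (y − 66.6)² = 203.24²; (x − 98.3)² + (y + 115.7)² = 73.22²; (x + 149.4)² + (y + 126.2)² = 175.45².
Subtracting pairs of circle equations eliminates x²+y² and gives linear equations (the radical axes):
-55.2 x − 364.6 y = 38708.34
-550.6 x − 385.6 y = 28484.23
Solving the 2×2 system: x ≈ 25.3, y ≈ -110.0 km.

x ≈ 25.3 km, y ≈ -110.0 km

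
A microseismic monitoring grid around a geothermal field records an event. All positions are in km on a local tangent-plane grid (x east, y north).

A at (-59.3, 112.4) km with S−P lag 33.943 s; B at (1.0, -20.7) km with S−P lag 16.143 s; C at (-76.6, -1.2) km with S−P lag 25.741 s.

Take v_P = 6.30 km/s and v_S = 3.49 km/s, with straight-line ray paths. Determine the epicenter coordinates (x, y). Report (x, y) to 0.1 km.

Distance from S−P lag: d = Δt · v_P v_S / (v_P − v_S) = Δt · (6.30·3.49)/(6.30−3.49) ≈ 7.8246·Δt.
So d_A = 265.59, d_B = 126.31, d_C = 201.41 km.
Circle about each station: (x + 59.3)² + (y − 112.4)² = 265.59²; (x − 1.0)² + (y + 20.7)² = 126.31²; (x + 76.6)² + (y + 1.2)² = 201.41².
Subtracting the A equation from the B and C equations removes the quadratic terms:
120.6 x − 266.2 y = 38863.07
-34.6 x − 227.2 y = 19690.81
Solving the 2×2 system: x ≈ 98.0, y ≈ -101.6 km.

98.0 km east, -101.6 km north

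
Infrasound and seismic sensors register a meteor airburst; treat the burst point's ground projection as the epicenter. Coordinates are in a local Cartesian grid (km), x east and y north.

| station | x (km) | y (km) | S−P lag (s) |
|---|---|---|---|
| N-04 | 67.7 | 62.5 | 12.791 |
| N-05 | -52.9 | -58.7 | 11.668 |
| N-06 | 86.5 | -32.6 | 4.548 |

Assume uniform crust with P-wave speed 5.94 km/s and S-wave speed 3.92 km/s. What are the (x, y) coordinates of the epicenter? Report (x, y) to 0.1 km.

x ≈ 79.1 km, y ≈ -84.5 km

Distance from S−P lag: d = Δt · v_P v_S / (v_P − v_S) = Δt · (5.94·3.92)/(5.94−3.92) ≈ 11.5271·Δt.
So d_N-04 = 147.44, d_N-05 = 134.50, d_N-06 = 52.43 km.
Circle about each station: (x − 67.7)² + (y − 62.5)² = 147.44²; (x + 52.9)² + (y + 58.7)² = 134.50²; (x − 86.5)² + (y + 32.6)² = 52.43².
Subtracting the N-04 equation from the N-05 and N-06 equations removes the quadratic terms:
-241.2 x − 242.4 y = 1402.86
37.6 x − 190.2 y = 19045.12
Solving the 2×2 system: x ≈ 79.1, y ≈ -84.5 km.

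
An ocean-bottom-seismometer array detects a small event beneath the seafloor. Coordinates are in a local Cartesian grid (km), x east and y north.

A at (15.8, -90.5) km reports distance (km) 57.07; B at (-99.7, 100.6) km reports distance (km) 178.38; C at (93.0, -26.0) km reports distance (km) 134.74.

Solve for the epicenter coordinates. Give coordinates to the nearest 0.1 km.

Circle about each station: (x − 15.8)² + (y + 90.5)² = 57.07²; (x + 99.7)² + (y − 100.6)² = 178.38²; (x − 93.0)² + (y + 26.0)² = 134.74².
Subtracting the A equation from the B and C equations removes the quadratic terms:
-231.0 x + 382.2 y = -16941.88
154.4 x + 129.0 y = -14012.77
Solving the 2×2 system: x ≈ -35.7, y ≈ -65.9 km.
Check against A (with the unrounded x, y): √((x − 15.8)²+(y + 90.5)²) = 57.07 ≈ 57.07 km. ✓

(-35.7, -65.9)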